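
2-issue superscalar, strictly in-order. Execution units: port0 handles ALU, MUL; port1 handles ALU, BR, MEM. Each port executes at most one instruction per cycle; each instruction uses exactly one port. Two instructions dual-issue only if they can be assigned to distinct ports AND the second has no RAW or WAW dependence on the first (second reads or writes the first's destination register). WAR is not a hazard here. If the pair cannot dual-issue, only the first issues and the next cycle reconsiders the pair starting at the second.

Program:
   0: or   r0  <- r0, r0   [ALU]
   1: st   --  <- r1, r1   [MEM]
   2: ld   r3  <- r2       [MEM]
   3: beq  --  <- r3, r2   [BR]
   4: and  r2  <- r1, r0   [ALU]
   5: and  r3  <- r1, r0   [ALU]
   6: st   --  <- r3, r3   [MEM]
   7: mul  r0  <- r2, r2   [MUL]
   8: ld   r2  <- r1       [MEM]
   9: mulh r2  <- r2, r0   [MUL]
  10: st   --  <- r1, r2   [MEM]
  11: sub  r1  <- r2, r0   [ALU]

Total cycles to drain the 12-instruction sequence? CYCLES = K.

  cy0 -> i0/i1 (or/st) dual
  cy1 -> i2 (ld) no-port MEM/BR
  cy2 -> i3/i4 (beq/and) dual
  cy3 -> i5 (and) RAW r3
  cy4 -> i6/i7 (st/mul) dual
  cy5 -> i8 (ld) RAW+WAW r2
  cy6 -> i9 (mulh) RAW r2
  cy7 -> i10/i11 (st/sub) dual

CYCLES = 8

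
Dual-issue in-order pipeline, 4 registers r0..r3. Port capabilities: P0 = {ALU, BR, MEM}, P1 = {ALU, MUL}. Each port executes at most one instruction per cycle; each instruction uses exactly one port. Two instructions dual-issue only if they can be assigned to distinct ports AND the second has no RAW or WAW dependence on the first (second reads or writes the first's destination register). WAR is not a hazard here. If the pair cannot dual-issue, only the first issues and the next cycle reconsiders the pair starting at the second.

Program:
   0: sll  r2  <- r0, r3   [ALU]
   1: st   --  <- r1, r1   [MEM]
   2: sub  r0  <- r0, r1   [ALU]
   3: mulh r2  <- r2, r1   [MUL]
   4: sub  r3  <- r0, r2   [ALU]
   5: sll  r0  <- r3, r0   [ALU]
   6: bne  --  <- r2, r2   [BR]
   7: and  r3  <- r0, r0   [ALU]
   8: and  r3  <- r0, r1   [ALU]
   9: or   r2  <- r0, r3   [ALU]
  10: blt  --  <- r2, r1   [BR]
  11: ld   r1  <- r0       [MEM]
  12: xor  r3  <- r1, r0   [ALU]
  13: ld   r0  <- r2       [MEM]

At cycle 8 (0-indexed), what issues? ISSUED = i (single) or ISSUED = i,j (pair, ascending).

ISSUED = 11

0. sll.ALU st.MEM @i0/i1  | pair
1. sub.ALU mulh.MUL @i2/i3  | pair
2. sub.ALU @i4  | RAW r3
3. sll.ALU bne.BR @i5/i6  | pair
4. and.ALU @i7  | WAW r3
5. and.ALU @i8  | RAW r3
6. or.ALU @i9  | RAW r2
7. blt.BR @i10  | no-port BR/MEM
8. ld.MEM @i11  | RAW r1
9. xor.ALU ld.MEM @i12/i13  | pair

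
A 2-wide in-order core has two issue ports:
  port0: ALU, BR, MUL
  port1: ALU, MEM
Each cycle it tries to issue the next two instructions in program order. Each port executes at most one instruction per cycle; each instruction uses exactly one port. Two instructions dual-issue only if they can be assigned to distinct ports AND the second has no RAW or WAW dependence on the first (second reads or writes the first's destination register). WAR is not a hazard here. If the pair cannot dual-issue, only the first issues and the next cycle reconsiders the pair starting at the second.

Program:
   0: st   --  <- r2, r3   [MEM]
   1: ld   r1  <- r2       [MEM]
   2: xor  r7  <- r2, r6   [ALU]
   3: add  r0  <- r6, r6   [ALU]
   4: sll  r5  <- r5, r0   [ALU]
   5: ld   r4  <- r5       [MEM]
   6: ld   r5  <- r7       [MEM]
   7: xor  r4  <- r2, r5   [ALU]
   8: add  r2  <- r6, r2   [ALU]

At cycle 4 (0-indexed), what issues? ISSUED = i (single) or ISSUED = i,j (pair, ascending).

ISSUED = 5

  cy0 -> i0 (st.MEM) no-port MEM/MEM
  cy1 -> i1+i2 (ld.MEM/xor.ALU) 2-wide
  cy2 -> i3 (add.ALU) RAW r0
  cy3 -> i4 (sll.ALU) RAW r5
  cy4 -> i5 (ld.MEM) no-port MEM/MEM
  cy5 -> i6 (ld.MEM) RAW r5
  cy6 -> i7+i8 (xor.ALU/add.ALU) 2-wide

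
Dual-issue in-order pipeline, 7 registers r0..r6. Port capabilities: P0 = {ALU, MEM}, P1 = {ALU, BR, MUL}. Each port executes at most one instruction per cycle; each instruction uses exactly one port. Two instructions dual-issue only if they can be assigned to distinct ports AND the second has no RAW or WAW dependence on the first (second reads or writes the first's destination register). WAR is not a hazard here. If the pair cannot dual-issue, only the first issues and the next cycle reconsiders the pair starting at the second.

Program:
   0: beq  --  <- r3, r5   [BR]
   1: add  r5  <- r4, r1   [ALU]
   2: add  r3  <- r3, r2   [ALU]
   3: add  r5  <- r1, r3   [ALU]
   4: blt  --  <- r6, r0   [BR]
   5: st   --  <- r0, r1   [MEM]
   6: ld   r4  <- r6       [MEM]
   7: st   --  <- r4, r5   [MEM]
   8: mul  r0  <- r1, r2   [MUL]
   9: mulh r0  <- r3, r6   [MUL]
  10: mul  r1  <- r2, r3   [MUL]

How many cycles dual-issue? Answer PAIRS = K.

PAIRS = 3

[0] i0+i1  beq add  -- pair
[1] i2  add  -- RAW r3
[2] i3+i4  add blt  -- pair
[3] i5  st  -- no-port MEM/MEM
[4] i6  ld  -- no-port MEM/MEM
[5] i7+i8  st mul  -- pair
[6] i9  mulh  -- no-port MUL/MUL
[7] i10  mul  -- tail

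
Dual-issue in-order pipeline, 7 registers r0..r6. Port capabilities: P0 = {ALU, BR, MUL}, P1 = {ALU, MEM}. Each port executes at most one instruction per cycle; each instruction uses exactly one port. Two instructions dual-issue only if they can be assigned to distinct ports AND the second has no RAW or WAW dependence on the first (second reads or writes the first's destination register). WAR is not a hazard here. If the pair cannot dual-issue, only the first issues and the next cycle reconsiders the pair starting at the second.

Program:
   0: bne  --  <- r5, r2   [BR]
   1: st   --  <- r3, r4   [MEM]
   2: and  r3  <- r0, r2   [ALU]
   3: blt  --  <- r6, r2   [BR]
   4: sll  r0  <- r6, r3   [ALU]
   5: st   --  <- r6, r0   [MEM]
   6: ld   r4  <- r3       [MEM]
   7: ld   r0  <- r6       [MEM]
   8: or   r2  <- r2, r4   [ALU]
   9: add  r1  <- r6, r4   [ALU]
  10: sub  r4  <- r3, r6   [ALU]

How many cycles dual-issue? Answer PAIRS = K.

PAIRS = 4

t=0 i0/i1:bne.BR+st.MEM ; dual
t=1 i2/i3:and.ALU+blt.BR ; dual
t=2 i4:sll.ALU ; RAW r0
t=3 i5:st.MEM ; no-port MEM/MEM
t=4 i6:ld.MEM ; no-port MEM/MEM
t=5 i7/i8:ld.MEM+or.ALU ; dual
t=6 i9/i10:add.ALU+sub.ALU ; dual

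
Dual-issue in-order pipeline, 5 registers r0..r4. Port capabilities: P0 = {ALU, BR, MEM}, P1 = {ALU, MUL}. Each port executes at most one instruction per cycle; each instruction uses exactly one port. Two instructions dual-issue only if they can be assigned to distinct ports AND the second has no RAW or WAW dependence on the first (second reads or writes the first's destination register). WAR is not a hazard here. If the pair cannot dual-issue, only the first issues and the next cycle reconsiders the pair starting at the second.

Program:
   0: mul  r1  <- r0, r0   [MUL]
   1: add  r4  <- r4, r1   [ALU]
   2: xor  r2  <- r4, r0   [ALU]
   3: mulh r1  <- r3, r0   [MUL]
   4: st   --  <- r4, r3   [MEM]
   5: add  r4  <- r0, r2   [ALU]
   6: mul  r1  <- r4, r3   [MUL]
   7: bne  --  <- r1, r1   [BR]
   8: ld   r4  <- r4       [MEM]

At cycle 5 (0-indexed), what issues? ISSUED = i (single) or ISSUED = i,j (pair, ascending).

ISSUED = 7

#0 head=0: mul i0 RAW r1
#1 head=1: add i1 RAW r4
#2 head=2: xor;mulh i2,i3 dual
#3 head=4: st;add i4,i5 dual
#4 head=6: mul i6 RAW r1
#5 head=7: bne i7 no-port BR/MEM
#6 head=8: ld i8 tail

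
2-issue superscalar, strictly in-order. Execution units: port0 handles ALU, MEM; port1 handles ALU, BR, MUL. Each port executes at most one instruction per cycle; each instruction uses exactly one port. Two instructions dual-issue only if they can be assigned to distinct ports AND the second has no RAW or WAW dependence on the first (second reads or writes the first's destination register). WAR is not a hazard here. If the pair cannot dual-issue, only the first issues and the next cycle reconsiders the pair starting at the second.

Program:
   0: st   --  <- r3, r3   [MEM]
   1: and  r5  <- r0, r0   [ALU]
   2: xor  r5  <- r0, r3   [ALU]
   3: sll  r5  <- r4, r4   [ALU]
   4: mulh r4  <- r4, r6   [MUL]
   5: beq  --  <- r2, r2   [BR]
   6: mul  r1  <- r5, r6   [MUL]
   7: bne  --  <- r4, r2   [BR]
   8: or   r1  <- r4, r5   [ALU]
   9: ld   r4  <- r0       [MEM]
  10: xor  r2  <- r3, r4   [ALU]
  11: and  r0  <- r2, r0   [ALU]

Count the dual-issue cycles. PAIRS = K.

PAIRS = 3

#0 head=0: st/and i0/i1 dual
#1 head=2: xor i2 WAW r5
#2 head=3: sll/mulh i3/i4 dual
#3 head=5: beq i5 no-port BR/MUL
#4 head=6: mul i6 no-port MUL/BR
#5 head=7: bne/or i7/i8 dual
#6 head=9: ld i9 RAW r4
#7 head=10: xor i10 RAW r2
#8 head=11: and i11 tail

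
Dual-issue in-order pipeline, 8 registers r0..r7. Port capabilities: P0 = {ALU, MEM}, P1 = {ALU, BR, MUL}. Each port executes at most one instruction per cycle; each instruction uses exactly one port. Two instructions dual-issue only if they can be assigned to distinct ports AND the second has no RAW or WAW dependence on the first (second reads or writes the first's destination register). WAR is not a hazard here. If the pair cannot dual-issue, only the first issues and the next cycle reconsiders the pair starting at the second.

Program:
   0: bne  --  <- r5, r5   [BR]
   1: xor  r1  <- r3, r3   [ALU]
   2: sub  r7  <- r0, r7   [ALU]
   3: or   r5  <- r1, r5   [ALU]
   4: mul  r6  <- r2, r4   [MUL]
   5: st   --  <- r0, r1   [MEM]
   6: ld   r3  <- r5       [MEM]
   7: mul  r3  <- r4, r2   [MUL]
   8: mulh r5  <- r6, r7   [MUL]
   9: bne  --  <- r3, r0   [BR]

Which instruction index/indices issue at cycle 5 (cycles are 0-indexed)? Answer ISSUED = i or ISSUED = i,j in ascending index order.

#0 head=0: bne.BR;xor.ALU i0,i1 2-wide
#1 head=2: sub.ALU;or.ALU i2,i3 2-wide
#2 head=4: mul.MUL;st.MEM i4,i5 2-wide
#3 head=6: ld.MEM i6 WAW r3
#4 head=7: mul.MUL i7 no-port MUL/MUL
#5 head=8: mulh.MUL i8 no-port MUL/BR
#6 head=9: bne.BR i9 tail

ISSUED = 8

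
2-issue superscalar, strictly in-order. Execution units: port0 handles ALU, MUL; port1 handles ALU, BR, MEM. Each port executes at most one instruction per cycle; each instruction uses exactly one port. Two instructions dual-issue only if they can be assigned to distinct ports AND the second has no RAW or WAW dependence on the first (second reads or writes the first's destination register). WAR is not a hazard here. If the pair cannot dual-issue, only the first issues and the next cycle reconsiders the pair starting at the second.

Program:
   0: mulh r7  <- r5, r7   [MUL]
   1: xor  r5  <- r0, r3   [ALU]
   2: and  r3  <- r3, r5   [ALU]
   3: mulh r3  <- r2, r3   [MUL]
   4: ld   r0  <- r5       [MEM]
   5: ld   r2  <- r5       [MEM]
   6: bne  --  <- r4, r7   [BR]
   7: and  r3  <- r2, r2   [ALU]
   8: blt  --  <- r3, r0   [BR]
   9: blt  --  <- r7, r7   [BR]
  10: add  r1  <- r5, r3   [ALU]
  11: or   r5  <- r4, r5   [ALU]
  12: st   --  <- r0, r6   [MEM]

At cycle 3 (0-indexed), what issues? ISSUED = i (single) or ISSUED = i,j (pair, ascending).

  cy0 -> i0+i1 (mulh.MUL;xor.ALU) dual
  cy1 -> i2 (and.ALU) RAW+WAW r3
  cy2 -> i3+i4 (mulh.MUL;ld.MEM) dual
  cy3 -> i5 (ld.MEM) no-port MEM/BR
  cy4 -> i6+i7 (bne.BR;and.ALU) dual
  cy5 -> i8 (blt.BR) no-port BR/BR
  cy6 -> i9+i10 (blt.BR;add.ALU) dual
  cy7 -> i11+i12 (or.ALU;st.MEM) dual

ISSUED = 5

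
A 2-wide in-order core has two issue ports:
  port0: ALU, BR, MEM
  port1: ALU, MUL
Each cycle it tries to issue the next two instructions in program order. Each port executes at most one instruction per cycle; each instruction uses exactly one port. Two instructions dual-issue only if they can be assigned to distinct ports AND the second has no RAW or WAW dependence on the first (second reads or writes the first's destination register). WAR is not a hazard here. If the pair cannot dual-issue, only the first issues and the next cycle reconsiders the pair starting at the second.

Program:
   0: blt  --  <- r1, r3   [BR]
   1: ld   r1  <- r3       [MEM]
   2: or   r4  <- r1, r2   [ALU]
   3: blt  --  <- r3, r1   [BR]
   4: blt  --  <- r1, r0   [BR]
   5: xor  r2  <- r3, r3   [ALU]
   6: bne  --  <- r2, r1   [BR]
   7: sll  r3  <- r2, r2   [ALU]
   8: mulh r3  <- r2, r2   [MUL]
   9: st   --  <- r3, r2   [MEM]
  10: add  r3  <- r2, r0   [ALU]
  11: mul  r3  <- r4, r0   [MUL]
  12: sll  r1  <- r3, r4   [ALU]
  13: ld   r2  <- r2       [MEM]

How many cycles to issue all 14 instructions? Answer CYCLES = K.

0. blt.BR @i0  | no-port BR/MEM
1. ld.MEM @i1  | RAW r1
2. or.ALU blt.BR @i2&i3  | 2-wide
3. blt.BR xor.ALU @i4&i5  | 2-wide
4. bne.BR sll.ALU @i6&i7  | 2-wide
5. mulh.MUL @i8  | RAW r3
6. st.MEM add.ALU @i9&i10  | 2-wide
7. mul.MUL @i11  | RAW r3
8. sll.ALU ld.MEM @i12&i13  | 2-wide

CYCLES = 9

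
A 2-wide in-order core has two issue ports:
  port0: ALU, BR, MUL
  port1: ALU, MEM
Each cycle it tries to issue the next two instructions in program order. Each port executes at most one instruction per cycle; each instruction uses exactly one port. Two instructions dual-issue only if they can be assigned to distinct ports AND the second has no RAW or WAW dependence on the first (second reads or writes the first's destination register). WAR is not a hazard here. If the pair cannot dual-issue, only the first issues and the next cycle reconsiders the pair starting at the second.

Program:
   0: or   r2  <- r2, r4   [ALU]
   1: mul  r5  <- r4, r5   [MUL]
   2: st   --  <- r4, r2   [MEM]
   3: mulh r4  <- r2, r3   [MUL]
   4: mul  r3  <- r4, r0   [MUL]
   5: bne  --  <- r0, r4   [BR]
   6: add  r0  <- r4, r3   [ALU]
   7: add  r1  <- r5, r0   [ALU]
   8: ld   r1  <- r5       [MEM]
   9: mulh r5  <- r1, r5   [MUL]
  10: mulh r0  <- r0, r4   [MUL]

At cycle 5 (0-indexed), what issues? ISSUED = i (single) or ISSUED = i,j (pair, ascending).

ISSUED = 8

[0] i0&i1  or/mul  -- 2-wide
[1] i2&i3  st/mulh  -- 2-wide
[2] i4  mul  -- no-port MUL/BR
[3] i5&i6  bne/add  -- 2-wide
[4] i7  add  -- WAW r1
[5] i8  ld  -- RAW r1
[6] i9  mulh  -- no-port MUL/MUL
[7] i10  mulh  -- tail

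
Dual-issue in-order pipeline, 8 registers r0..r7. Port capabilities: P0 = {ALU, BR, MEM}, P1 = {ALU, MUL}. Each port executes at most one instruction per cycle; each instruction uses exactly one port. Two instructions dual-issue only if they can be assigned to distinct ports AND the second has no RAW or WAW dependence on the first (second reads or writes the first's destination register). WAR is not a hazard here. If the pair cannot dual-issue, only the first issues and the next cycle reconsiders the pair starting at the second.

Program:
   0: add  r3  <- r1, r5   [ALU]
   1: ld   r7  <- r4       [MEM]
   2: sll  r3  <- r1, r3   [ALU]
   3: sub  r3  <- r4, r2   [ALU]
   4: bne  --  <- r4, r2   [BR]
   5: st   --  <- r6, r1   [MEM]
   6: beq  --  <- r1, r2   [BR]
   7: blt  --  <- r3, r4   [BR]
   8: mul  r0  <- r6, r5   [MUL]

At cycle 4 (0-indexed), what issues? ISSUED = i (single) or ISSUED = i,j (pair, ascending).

[0] i0,i1  add+ld  -- 2-wide
[1] i2  sll  -- WAW r3
[2] i3,i4  sub+bne  -- 2-wide
[3] i5  st  -- no-port MEM/BR
[4] i6  beq  -- no-port BR/BR
[5] i7,i8  blt+mul  -- 2-wide

ISSUED = 6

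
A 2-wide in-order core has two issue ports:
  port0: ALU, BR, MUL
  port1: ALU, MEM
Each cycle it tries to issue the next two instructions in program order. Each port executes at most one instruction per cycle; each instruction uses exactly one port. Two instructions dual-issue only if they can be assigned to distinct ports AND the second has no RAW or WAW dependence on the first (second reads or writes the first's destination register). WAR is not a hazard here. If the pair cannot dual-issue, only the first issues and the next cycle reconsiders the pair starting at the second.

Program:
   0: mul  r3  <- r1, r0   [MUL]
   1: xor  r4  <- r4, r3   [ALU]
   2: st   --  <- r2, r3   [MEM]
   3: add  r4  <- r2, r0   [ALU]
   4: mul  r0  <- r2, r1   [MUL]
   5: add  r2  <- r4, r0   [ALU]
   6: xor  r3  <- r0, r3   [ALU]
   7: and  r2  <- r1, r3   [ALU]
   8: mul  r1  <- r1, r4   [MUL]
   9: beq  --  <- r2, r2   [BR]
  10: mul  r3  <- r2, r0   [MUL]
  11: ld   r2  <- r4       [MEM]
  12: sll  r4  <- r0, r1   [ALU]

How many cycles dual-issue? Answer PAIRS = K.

PAIRS = 5

  cy0 -> i0 (mul) RAW r3
  cy1 -> i1/i2 (xor/st) 2-wide
  cy2 -> i3/i4 (add/mul) 2-wide
  cy3 -> i5/i6 (add/xor) 2-wide
  cy4 -> i7/i8 (and/mul) 2-wide
  cy5 -> i9 (beq) no-port BR/MUL
  cy6 -> i10/i11 (mul/ld) 2-wide
  cy7 -> i12 (sll) tail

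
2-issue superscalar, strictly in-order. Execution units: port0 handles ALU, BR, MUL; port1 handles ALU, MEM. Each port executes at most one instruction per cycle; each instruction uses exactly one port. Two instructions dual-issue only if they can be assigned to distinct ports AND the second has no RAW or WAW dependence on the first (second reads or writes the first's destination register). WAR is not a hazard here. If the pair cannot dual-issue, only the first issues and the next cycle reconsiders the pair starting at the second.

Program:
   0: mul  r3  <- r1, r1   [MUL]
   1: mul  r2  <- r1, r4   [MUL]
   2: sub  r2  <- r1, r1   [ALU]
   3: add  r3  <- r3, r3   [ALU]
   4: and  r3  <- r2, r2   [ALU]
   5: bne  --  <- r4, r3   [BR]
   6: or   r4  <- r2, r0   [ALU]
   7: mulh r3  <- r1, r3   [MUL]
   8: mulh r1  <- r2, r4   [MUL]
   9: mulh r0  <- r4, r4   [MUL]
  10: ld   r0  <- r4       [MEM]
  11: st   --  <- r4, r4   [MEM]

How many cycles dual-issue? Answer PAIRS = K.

PAIRS = 2

t=0 i0:mul.MUL ; no-port MUL/MUL
t=1 i1:mul.MUL ; WAW r2
t=2 i2/i3:sub.ALU;add.ALU ; dual
t=3 i4:and.ALU ; RAW r3
t=4 i5/i6:bne.BR;or.ALU ; dual
t=5 i7:mulh.MUL ; no-port MUL/MUL
t=6 i8:mulh.MUL ; no-port MUL/MUL
t=7 i9:mulh.MUL ; WAW r0
t=8 i10:ld.MEM ; no-port MEM/MEM
t=9 i11:st.MEM ; tail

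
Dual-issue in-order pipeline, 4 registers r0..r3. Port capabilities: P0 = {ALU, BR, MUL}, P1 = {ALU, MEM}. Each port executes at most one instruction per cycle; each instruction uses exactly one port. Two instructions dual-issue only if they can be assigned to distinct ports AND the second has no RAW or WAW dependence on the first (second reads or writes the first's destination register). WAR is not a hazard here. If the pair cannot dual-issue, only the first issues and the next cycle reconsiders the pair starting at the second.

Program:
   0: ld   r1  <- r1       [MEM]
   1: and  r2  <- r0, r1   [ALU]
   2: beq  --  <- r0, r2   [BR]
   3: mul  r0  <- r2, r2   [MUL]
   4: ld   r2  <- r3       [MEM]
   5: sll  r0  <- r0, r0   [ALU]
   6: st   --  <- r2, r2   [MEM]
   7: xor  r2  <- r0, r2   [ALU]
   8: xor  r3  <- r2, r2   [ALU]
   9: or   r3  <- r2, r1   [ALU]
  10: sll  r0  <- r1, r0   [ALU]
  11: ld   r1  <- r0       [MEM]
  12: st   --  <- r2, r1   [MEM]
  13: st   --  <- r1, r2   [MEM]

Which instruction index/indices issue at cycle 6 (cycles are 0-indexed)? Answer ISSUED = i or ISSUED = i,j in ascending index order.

ISSUED = 8

t=0 i0:ld.MEM ; RAW r1
t=1 i1:and.ALU ; RAW r2
t=2 i2:beq.BR ; no-port BR/MUL
t=3 i3&i4:mul.MUL/ld.MEM ; pair
t=4 i5&i6:sll.ALU/st.MEM ; pair
t=5 i7:xor.ALU ; RAW r2
t=6 i8:xor.ALU ; WAW r3
t=7 i9&i10:or.ALU/sll.ALU ; pair
t=8 i11:ld.MEM ; no-port MEM/MEM
t=9 i12:st.MEM ; no-port MEM/MEM
t=10 i13:st.MEM ; tail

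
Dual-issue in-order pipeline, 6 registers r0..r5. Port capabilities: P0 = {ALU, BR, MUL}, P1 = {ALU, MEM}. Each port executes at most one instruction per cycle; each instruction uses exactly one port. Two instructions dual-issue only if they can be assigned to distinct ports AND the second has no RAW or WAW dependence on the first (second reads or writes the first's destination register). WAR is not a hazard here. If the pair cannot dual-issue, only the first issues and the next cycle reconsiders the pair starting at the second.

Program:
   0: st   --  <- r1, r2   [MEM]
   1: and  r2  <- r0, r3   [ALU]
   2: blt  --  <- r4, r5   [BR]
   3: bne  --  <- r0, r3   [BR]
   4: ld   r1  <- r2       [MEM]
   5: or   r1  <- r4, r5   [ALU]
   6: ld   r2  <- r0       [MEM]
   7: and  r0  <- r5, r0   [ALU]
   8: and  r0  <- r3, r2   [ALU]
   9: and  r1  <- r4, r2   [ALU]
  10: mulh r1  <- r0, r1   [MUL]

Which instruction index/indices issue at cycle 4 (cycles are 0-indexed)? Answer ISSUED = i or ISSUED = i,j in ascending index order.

ISSUED = 7

c0: i0,i1 st+and  pair
c1: i2 blt  no-port BR/BR
c2: i3,i4 bne+ld  pair
c3: i5,i6 or+ld  pair
c4: i7 and  WAW r0
c5: i8,i9 and+and  pair
c6: i10 mulh  tail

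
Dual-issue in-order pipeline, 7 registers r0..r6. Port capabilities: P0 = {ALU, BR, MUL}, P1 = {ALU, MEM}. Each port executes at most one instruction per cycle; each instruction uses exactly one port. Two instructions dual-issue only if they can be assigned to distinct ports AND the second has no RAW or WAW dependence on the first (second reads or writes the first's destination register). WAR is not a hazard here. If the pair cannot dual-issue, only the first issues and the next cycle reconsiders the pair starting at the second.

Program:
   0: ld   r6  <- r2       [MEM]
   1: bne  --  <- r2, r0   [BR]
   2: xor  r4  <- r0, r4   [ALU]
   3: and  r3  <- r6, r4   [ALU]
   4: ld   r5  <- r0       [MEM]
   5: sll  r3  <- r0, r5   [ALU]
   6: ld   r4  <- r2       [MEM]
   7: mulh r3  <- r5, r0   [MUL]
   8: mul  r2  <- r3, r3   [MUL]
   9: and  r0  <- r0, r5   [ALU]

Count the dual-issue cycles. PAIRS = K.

#0 head=0: ld bne i0+i1 dual
#1 head=2: xor i2 RAW r4
#2 head=3: and ld i3+i4 dual
#3 head=5: sll ld i5+i6 dual
#4 head=7: mulh i7 no-port MUL/MUL
#5 head=8: mul and i8+i9 dual

PAIRS = 4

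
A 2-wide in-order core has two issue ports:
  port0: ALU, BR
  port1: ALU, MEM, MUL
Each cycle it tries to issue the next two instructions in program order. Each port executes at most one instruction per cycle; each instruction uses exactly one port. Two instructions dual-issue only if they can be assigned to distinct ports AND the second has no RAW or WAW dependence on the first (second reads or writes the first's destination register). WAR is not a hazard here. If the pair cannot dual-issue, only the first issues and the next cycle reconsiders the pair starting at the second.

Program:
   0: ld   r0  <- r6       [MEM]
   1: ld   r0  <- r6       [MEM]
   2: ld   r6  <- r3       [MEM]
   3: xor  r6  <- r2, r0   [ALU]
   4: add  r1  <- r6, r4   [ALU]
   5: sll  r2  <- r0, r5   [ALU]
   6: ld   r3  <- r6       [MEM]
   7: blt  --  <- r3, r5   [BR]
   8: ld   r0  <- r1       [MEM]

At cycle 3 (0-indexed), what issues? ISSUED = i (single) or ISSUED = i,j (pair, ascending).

ISSUED = 3

  cy0 -> i0 (ld.MEM) no-port MEM/MEM
  cy1 -> i1 (ld.MEM) no-port MEM/MEM
  cy2 -> i2 (ld.MEM) WAW r6
  cy3 -> i3 (xor.ALU) RAW r6
  cy4 -> i4,i5 (add.ALU sll.ALU) dual
  cy5 -> i6 (ld.MEM) RAW r3
  cy6 -> i7,i8 (blt.BR ld.MEM) dual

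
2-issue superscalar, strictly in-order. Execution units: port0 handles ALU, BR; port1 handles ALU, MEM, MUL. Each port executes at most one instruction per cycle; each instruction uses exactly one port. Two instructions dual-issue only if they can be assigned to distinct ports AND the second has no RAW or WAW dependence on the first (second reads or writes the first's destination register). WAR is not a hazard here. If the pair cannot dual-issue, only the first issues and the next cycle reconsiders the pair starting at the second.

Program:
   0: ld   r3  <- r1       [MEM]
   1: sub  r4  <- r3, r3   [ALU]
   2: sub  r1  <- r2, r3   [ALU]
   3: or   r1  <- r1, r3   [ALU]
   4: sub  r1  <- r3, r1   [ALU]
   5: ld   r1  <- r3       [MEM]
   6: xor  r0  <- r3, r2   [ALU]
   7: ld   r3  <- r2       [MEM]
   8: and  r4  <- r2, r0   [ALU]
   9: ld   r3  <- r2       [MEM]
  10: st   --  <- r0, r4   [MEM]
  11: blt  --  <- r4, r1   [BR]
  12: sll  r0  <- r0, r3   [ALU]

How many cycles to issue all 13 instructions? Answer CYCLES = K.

CYCLES = 9

  cy0 -> i0 (ld) RAW r3
  cy1 -> i1,i2 (sub;sub) pair
  cy2 -> i3 (or) RAW+WAW r1
  cy3 -> i4 (sub) WAW r1
  cy4 -> i5,i6 (ld;xor) pair
  cy5 -> i7,i8 (ld;and) pair
  cy6 -> i9 (ld) no-port MEM/MEM
  cy7 -> i10,i11 (st;blt) pair
  cy8 -> i12 (sll) tail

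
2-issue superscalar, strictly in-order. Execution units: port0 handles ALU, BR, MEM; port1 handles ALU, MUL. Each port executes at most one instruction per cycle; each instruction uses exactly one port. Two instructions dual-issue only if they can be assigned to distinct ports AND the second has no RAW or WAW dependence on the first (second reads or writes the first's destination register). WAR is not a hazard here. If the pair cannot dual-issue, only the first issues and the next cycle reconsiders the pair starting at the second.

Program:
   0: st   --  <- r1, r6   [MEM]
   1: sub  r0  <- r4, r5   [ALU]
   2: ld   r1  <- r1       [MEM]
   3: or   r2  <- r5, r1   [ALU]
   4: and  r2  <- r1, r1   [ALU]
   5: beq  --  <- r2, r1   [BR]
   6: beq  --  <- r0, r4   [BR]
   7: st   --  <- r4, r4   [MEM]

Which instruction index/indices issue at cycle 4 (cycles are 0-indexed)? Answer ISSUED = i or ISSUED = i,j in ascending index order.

ISSUED = 5

0. st.MEM+sub.ALU @i0/i1  | dual
1. ld.MEM @i2  | RAW r1
2. or.ALU @i3  | WAW r2
3. and.ALU @i4  | RAW r2
4. beq.BR @i5  | no-port BR/BR
5. beq.BR @i6  | no-port BR/MEM
6. st.MEM @i7  | tail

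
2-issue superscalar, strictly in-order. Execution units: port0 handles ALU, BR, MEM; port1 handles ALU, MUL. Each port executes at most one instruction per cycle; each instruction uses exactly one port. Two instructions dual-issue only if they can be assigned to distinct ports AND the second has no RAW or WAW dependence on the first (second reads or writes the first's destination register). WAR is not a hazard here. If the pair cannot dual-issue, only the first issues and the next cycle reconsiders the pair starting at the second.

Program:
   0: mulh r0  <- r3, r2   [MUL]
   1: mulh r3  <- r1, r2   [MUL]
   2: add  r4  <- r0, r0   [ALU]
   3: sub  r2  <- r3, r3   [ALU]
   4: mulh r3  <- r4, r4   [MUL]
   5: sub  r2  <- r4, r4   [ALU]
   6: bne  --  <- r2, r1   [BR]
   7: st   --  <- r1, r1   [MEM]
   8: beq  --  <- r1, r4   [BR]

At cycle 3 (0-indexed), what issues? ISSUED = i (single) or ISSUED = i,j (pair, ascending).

ISSUED = 5

#0 head=0: mulh.MUL i0 no-port MUL/MUL
#1 head=1: mulh.MUL add.ALU i1,i2 2-wide
#2 head=3: sub.ALU mulh.MUL i3,i4 2-wide
#3 head=5: sub.ALU i5 RAW r2
#4 head=6: bne.BR i6 no-port BR/MEM
#5 head=7: st.MEM i7 no-port MEM/BR
#6 head=8: beq.BR i8 tail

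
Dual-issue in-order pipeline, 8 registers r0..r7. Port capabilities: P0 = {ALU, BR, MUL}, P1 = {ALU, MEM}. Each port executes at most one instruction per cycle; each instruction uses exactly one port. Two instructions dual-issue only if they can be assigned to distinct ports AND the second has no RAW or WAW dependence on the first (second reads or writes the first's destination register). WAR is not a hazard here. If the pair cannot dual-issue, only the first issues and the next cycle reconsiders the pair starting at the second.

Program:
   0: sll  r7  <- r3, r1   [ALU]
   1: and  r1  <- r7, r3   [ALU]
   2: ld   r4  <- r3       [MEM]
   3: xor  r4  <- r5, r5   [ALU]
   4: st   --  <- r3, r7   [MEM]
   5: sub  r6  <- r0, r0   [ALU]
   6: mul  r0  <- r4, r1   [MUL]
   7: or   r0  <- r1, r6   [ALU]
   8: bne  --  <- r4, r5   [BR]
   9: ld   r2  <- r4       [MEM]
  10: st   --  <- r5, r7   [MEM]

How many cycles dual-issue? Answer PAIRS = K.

#0 head=0: sll i0 RAW r7
#1 head=1: and;ld i1&i2 dual
#2 head=3: xor;st i3&i4 dual
#3 head=5: sub;mul i5&i6 dual
#4 head=7: or;bne i7&i8 dual
#5 head=9: ld i9 no-port MEM/MEM
#6 head=10: st i10 tail

PAIRS = 4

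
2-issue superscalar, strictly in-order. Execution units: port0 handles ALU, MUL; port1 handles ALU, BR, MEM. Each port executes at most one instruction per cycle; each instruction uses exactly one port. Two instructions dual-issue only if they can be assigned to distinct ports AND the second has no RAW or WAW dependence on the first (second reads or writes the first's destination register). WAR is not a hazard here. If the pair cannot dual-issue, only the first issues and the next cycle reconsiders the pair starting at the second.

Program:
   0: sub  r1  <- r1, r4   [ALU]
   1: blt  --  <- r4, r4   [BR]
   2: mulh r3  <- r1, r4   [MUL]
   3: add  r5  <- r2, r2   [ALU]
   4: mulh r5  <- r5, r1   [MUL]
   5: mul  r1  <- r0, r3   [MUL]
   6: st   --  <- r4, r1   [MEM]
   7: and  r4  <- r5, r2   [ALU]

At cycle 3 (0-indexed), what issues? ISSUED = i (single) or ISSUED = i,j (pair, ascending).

t=0 i0,i1:sub blt ; 2-wide
t=1 i2,i3:mulh add ; 2-wide
t=2 i4:mulh ; no-port MUL/MUL
t=3 i5:mul ; RAW r1
t=4 i6,i7:st and ; 2-wide

ISSUED = 5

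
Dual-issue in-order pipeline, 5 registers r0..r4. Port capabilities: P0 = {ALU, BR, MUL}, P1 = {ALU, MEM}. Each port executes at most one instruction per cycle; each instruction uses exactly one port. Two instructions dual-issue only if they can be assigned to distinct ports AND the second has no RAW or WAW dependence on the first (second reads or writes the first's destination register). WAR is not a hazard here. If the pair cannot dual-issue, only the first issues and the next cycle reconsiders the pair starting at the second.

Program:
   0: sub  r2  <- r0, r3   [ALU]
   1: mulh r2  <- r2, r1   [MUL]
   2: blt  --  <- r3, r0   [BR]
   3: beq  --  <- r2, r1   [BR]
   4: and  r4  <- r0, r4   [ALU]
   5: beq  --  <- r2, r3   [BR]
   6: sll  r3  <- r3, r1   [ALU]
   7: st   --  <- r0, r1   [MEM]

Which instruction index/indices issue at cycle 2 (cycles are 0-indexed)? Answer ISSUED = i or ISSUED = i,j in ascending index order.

t=0 i0:sub.ALU ; RAW+WAW r2
t=1 i1:mulh.MUL ; no-port MUL/BR
t=2 i2:blt.BR ; no-port BR/BR
t=3 i3/i4:beq.BR/and.ALU ; dual
t=4 i5/i6:beq.BR/sll.ALU ; dual
t=5 i7:st.MEM ; tail

ISSUED = 2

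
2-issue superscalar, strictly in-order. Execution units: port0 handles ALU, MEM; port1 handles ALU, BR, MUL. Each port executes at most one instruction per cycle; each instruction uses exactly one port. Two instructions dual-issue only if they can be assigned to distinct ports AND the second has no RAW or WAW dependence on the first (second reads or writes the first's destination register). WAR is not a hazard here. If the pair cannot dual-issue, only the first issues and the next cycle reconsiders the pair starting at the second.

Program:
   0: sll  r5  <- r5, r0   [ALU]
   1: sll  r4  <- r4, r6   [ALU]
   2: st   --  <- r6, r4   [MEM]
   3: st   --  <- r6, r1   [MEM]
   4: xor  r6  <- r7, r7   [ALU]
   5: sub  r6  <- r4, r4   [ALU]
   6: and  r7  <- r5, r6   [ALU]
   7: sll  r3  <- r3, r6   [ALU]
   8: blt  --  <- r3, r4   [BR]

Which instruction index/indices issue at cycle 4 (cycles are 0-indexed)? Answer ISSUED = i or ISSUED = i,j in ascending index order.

c0: i0,i1 sll.ALU/sll.ALU  dual
c1: i2 st.MEM  no-port MEM/MEM
c2: i3,i4 st.MEM/xor.ALU  dual
c3: i5 sub.ALU  RAW r6
c4: i6,i7 and.ALU/sll.ALU  dual
c5: i8 blt.BR  tail

ISSUED = 6,7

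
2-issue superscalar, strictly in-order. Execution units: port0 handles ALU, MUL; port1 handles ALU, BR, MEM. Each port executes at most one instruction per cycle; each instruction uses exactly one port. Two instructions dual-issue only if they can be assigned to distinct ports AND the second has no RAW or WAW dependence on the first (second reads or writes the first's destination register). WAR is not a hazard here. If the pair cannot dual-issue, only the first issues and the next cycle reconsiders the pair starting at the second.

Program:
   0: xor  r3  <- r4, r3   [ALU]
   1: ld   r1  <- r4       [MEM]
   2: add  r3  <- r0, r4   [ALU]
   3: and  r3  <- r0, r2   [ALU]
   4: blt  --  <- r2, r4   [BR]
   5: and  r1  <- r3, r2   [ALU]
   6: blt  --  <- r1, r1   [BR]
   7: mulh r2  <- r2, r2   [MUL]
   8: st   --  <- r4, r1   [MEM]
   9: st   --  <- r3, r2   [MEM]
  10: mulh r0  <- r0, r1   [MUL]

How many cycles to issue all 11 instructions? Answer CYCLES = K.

  cy0 -> i0&i1 (xor/ld) 2-wide
  cy1 -> i2 (add) WAW r3
  cy2 -> i3&i4 (and/blt) 2-wide
  cy3 -> i5 (and) RAW r1
  cy4 -> i6&i7 (blt/mulh) 2-wide
  cy5 -> i8 (st) no-port MEM/MEM
  cy6 -> i9&i10 (st/mulh) 2-wide

CYCLES = 7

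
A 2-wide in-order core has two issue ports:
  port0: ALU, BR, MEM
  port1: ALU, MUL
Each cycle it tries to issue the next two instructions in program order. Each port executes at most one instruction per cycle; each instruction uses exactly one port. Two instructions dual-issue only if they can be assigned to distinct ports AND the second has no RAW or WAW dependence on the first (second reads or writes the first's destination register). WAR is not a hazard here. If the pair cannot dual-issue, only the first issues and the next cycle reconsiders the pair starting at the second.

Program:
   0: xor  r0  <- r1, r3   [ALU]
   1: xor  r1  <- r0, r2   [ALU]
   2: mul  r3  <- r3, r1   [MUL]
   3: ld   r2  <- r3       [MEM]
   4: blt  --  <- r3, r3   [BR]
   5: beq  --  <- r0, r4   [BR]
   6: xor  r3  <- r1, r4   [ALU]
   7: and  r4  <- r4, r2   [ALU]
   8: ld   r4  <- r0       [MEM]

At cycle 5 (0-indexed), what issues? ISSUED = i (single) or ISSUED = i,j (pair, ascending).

ISSUED = 5,6

c0: i0 xor.ALU  RAW r0
c1: i1 xor.ALU  RAW r1
c2: i2 mul.MUL  RAW r3
c3: i3 ld.MEM  no-port MEM/BR
c4: i4 blt.BR  no-port BR/BR
c5: i5/i6 beq.BR+xor.ALU  dual
c6: i7 and.ALU  WAW r4
c7: i8 ld.MEM  tail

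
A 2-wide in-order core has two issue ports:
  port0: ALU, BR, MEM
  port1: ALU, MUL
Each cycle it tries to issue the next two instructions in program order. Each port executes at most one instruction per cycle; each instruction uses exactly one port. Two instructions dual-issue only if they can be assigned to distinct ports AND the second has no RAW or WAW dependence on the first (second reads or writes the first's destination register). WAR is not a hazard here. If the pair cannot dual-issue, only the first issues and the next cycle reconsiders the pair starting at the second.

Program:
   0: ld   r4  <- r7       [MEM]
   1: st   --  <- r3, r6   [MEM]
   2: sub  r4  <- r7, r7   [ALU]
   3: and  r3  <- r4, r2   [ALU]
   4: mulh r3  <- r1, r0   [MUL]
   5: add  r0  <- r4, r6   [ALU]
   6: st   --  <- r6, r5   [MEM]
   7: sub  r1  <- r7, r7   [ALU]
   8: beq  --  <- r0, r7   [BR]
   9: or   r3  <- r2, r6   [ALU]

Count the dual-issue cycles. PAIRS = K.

0. ld.MEM @i0  | no-port MEM/MEM
1. st.MEM/sub.ALU @i1,i2  | dual
2. and.ALU @i3  | WAW r3
3. mulh.MUL/add.ALU @i4,i5  | dual
4. st.MEM/sub.ALU @i6,i7  | dual
5. beq.BR/or.ALU @i8,i9  | dual

PAIRS = 4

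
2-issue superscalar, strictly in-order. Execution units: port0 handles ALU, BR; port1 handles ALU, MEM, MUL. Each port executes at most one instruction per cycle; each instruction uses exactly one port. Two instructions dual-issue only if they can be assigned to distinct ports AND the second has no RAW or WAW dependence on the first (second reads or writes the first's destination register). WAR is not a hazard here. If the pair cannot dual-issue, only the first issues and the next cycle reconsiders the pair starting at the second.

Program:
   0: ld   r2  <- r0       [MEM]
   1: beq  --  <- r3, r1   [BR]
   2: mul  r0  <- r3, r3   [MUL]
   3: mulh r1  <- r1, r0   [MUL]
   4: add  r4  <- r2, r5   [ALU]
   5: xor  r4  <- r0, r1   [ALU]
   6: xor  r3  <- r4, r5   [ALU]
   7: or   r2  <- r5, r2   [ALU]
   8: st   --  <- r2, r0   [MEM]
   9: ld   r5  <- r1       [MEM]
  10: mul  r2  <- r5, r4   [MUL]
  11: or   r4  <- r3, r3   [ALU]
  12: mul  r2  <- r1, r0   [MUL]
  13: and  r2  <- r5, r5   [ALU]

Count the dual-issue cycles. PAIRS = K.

PAIRS = 4

c0: i0&i1 ld.MEM+beq.BR  2-wide
c1: i2 mul.MUL  no-port MUL/MUL
c2: i3&i4 mulh.MUL+add.ALU  2-wide
c3: i5 xor.ALU  RAW r4
c4: i6&i7 xor.ALU+or.ALU  2-wide
c5: i8 st.MEM  no-port MEM/MEM
c6: i9 ld.MEM  no-port MEM/MUL
c7: i10&i11 mul.MUL+or.ALU  2-wide
c8: i12 mul.MUL  WAW r2
c9: i13 and.ALU  tail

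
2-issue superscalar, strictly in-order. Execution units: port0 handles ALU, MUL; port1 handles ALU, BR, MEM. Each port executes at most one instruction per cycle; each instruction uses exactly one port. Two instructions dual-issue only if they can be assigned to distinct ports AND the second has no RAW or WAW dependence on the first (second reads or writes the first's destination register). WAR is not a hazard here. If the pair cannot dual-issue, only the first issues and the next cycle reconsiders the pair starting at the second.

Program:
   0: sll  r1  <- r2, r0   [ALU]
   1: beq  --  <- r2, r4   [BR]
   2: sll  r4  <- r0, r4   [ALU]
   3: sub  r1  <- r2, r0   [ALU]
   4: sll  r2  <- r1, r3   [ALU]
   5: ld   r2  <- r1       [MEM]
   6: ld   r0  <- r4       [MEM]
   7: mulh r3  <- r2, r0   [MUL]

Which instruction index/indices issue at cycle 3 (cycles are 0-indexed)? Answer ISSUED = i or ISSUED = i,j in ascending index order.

[0] i0+i1  sll;beq  -- dual
[1] i2+i3  sll;sub  -- dual
[2] i4  sll  -- WAW r2
[3] i5  ld  -- no-port MEM/MEM
[4] i6  ld  -- RAW r0
[5] i7  mulh  -- tail

ISSUED = 5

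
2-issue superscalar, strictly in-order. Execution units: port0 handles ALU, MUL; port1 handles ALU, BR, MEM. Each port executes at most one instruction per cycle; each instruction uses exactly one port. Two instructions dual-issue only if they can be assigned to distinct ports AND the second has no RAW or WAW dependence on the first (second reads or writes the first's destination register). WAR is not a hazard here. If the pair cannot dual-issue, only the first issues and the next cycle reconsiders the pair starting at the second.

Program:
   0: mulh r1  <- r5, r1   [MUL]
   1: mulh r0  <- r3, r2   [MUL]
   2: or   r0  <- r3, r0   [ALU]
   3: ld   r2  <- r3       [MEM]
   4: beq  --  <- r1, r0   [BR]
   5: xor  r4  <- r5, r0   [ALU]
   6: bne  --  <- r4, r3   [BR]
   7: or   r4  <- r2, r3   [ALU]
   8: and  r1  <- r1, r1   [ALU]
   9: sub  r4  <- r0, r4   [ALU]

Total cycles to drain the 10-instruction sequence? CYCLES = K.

#0 head=0: mulh.MUL i0 no-port MUL/MUL
#1 head=1: mulh.MUL i1 RAW+WAW r0
#2 head=2: or.ALU+ld.MEM i2/i3 pair
#3 head=4: beq.BR+xor.ALU i4/i5 pair
#4 head=6: bne.BR+or.ALU i6/i7 pair
#5 head=8: and.ALU+sub.ALU i8/i9 pair

CYCLES = 6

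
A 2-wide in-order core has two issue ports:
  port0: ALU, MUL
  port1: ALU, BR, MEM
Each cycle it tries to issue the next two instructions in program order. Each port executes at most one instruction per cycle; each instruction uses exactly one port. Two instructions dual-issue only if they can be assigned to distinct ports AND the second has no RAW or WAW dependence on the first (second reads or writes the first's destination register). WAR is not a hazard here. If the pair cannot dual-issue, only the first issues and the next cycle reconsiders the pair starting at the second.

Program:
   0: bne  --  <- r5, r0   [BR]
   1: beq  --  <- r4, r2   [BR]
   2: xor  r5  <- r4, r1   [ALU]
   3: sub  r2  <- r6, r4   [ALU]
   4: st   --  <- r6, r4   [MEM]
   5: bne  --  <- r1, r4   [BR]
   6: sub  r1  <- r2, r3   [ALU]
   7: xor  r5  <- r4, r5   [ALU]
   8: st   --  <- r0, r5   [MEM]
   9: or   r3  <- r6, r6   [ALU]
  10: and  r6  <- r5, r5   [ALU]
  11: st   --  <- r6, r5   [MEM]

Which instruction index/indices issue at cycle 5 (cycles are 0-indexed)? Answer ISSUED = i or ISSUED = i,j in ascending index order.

ISSUED = 8,9

c0: i0 bne.BR  no-port BR/BR
c1: i1/i2 beq.BR/xor.ALU  dual
c2: i3/i4 sub.ALU/st.MEM  dual
c3: i5/i6 bne.BR/sub.ALU  dual
c4: i7 xor.ALU  RAW r5
c5: i8/i9 st.MEM/or.ALU  dual
c6: i10 and.ALU  RAW r6
c7: i11 st.MEM  tail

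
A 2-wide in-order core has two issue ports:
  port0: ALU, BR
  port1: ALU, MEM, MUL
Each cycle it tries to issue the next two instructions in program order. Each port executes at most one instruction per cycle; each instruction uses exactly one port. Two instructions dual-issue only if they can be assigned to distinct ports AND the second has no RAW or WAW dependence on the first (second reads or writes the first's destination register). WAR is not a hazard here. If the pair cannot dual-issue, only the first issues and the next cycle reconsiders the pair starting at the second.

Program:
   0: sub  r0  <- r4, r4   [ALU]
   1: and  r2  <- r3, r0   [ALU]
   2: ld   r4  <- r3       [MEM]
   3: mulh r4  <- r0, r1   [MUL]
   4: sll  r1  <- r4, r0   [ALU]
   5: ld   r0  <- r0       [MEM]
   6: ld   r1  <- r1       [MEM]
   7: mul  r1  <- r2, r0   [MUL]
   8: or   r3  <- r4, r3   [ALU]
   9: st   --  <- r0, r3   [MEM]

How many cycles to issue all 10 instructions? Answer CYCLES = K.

CYCLES = 7

0. sub.ALU @i0  | RAW r0
1. and.ALU;ld.MEM @i1+i2  | dual
2. mulh.MUL @i3  | RAW r4
3. sll.ALU;ld.MEM @i4+i5  | dual
4. ld.MEM @i6  | no-port MEM/MUL
5. mul.MUL;or.ALU @i7+i8  | dual
6. st.MEM @i9  | tail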